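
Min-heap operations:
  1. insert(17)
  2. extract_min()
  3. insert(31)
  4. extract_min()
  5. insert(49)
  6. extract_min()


insert(17) -> [17]
extract_min()->17, []
insert(31) -> [31]
extract_min()->31, []
insert(49) -> [49]
extract_min()->49, []

Final heap: []


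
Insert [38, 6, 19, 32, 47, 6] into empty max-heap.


Insert 38: [38]
Insert 6: [38, 6]
Insert 19: [38, 6, 19]
Insert 32: [38, 32, 19, 6]
Insert 47: [47, 38, 19, 6, 32]
Insert 6: [47, 38, 19, 6, 32, 6]

Final heap: [47, 38, 19, 6, 32, 6]


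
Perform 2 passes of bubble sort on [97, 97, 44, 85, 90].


Initial: [97, 97, 44, 85, 90]
Pass 1: [97, 44, 85, 90, 97] (3 swaps)
Pass 2: [44, 85, 90, 97, 97] (3 swaps)

After 2 passes: [44, 85, 90, 97, 97]


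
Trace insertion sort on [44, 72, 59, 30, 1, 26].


Initial: [44, 72, 59, 30, 1, 26]
Insert 72: [44, 72, 59, 30, 1, 26]
Insert 59: [44, 59, 72, 30, 1, 26]
Insert 30: [30, 44, 59, 72, 1, 26]
Insert 1: [1, 30, 44, 59, 72, 26]
Insert 26: [1, 26, 30, 44, 59, 72]

Sorted: [1, 26, 30, 44, 59, 72]


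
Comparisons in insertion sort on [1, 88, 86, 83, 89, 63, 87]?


Algorithm: insertion sort
Input: [1, 88, 86, 83, 89, 63, 87]
Sorted: [1, 63, 83, 86, 87, 88, 89]

15


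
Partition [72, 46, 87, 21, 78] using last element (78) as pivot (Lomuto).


Pivot: 78
  72 <= 78: advance i (no swap)
  46 <= 78: advance i (no swap)
  21 <= 78: swap -> [72, 46, 21, 87, 78]
Place pivot at 3: [72, 46, 21, 78, 87]

Partitioned: [72, 46, 21, 78, 87]


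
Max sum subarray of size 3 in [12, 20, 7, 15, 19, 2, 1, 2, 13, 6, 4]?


[0:3]: 39
[1:4]: 42
[2:5]: 41
[3:6]: 36
[4:7]: 22
[5:8]: 5
[6:9]: 16
[7:10]: 21
[8:11]: 23

Max: 42 at [1:4]


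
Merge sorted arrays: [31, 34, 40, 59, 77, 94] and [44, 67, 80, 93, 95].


Take 31 from A
Take 34 from A
Take 40 from A
Take 44 from B
Take 59 from A
Take 67 from B
Take 77 from A
Take 80 from B
Take 93 from B
Take 94 from A

Merged: [31, 34, 40, 44, 59, 67, 77, 80, 93, 94, 95]


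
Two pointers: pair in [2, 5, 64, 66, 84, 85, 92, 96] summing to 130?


lo=0(2)+hi=7(96)=98
lo=1(5)+hi=7(96)=101
lo=2(64)+hi=7(96)=160
lo=2(64)+hi=6(92)=156
lo=2(64)+hi=5(85)=149
lo=2(64)+hi=4(84)=148
lo=2(64)+hi=3(66)=130

Yes: 64+66=130


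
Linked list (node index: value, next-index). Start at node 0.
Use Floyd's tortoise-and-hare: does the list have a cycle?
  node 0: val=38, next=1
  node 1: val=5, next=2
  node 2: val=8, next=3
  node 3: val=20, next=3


Floyd's tortoise (slow, +1) and hare (fast, +2):
  init: slow=0, fast=0
  step 1: slow=1, fast=2
  step 2: slow=2, fast=3
  step 3: slow=3, fast=3
  slow == fast at node 3: cycle detected

Cycle: yes


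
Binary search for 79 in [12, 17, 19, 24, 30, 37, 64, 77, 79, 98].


Step 1: lo=0, hi=9, mid=4, val=30
Step 2: lo=5, hi=9, mid=7, val=77
Step 3: lo=8, hi=9, mid=8, val=79

Found at index 8


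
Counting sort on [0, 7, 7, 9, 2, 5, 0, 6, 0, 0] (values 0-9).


Input: [0, 7, 7, 9, 2, 5, 0, 6, 0, 0]
Counts: [4, 0, 1, 0, 0, 1, 1, 2, 0, 1]

Sorted: [0, 0, 0, 0, 2, 5, 6, 7, 7, 9]


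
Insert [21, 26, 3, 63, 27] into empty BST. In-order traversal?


Insert 21: root
Insert 26: R from 21
Insert 3: L from 21
Insert 63: R from 21 -> R from 26
Insert 27: R from 21 -> R from 26 -> L from 63

In-order: [3, 21, 26, 27, 63]


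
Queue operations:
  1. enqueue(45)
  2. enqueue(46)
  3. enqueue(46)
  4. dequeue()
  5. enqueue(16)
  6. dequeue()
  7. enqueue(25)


enqueue(45) -> [45]
enqueue(46) -> [45, 46]
enqueue(46) -> [45, 46, 46]
dequeue()->45, [46, 46]
enqueue(16) -> [46, 46, 16]
dequeue()->46, [46, 16]
enqueue(25) -> [46, 16, 25]

Final queue: [46, 16, 25]


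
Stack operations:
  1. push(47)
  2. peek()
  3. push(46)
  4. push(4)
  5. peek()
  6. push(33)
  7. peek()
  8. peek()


push(47) -> [47]
peek()->47
push(46) -> [47, 46]
push(4) -> [47, 46, 4]
peek()->4
push(33) -> [47, 46, 4, 33]
peek()->33
peek()->33

Final stack: [47, 46, 4, 33]


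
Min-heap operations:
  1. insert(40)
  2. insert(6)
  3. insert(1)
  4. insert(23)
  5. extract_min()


insert(40) -> [40]
insert(6) -> [6, 40]
insert(1) -> [1, 40, 6]
insert(23) -> [1, 23, 6, 40]
extract_min()->1, [6, 23, 40]

Final heap: [6, 23, 40]


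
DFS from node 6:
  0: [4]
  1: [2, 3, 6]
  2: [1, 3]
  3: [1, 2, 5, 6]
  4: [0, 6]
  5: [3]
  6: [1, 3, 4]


Visit 6, push [4, 3, 1]
Visit 1, push [3, 2]
Visit 2, push [3]
Visit 3, push [5]
Visit 5, push []
Visit 4, push [0]
Visit 0, push []

DFS order: [6, 1, 2, 3, 5, 4, 0]


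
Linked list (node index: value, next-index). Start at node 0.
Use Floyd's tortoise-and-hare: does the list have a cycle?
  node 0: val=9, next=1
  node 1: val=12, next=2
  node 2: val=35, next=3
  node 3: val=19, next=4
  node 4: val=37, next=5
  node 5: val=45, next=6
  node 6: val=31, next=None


Floyd's tortoise (slow, +1) and hare (fast, +2):
  init: slow=0, fast=0
  step 1: slow=1, fast=2
  step 2: slow=2, fast=4
  step 3: slow=3, fast=6
  step 4: fast -> None, no cycle

Cycle: no


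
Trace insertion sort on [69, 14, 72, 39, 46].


Initial: [69, 14, 72, 39, 46]
Insert 14: [14, 69, 72, 39, 46]
Insert 72: [14, 69, 72, 39, 46]
Insert 39: [14, 39, 69, 72, 46]
Insert 46: [14, 39, 46, 69, 72]

Sorted: [14, 39, 46, 69, 72]


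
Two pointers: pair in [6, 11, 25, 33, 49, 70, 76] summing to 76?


lo=0(6)+hi=6(76)=82
lo=0(6)+hi=5(70)=76

Yes: 6+70=76


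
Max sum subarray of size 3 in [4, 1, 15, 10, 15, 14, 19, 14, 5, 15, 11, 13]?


[0:3]: 20
[1:4]: 26
[2:5]: 40
[3:6]: 39
[4:7]: 48
[5:8]: 47
[6:9]: 38
[7:10]: 34
[8:11]: 31
[9:12]: 39

Max: 48 at [4:7]


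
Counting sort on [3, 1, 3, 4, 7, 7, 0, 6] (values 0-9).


Input: [3, 1, 3, 4, 7, 7, 0, 6]
Counts: [1, 1, 0, 2, 1, 0, 1, 2, 0, 0]

Sorted: [0, 1, 3, 3, 4, 6, 7, 7]


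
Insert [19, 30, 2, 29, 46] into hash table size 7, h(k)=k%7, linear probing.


Insert 19: h=5 -> slot 5
Insert 30: h=2 -> slot 2
Insert 2: h=2, 1 probes -> slot 3
Insert 29: h=1 -> slot 1
Insert 46: h=4 -> slot 4

Table: [None, 29, 30, 2, 46, 19, None]


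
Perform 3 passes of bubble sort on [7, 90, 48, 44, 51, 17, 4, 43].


Initial: [7, 90, 48, 44, 51, 17, 4, 43]
Pass 1: [7, 48, 44, 51, 17, 4, 43, 90] (6 swaps)
Pass 2: [7, 44, 48, 17, 4, 43, 51, 90] (4 swaps)
Pass 3: [7, 44, 17, 4, 43, 48, 51, 90] (3 swaps)

After 3 passes: [7, 44, 17, 4, 43, 48, 51, 90]


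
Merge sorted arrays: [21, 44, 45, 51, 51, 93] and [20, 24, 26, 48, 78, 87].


Take 20 from B
Take 21 from A
Take 24 from B
Take 26 from B
Take 44 from A
Take 45 from A
Take 48 from B
Take 51 from A
Take 51 from A
Take 78 from B
Take 87 from B

Merged: [20, 21, 24, 26, 44, 45, 48, 51, 51, 78, 87, 93]


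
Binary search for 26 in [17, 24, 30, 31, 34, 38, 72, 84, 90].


Step 1: lo=0, hi=8, mid=4, val=34
Step 2: lo=0, hi=3, mid=1, val=24
Step 3: lo=2, hi=3, mid=2, val=30

Not found


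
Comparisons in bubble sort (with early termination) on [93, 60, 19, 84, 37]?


Algorithm: bubble sort (with early termination)
Input: [93, 60, 19, 84, 37]
Sorted: [19, 37, 60, 84, 93]

10


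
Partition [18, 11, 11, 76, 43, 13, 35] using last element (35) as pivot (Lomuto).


Pivot: 35
  18 <= 35: advance i (no swap)
  11 <= 35: advance i (no swap)
  11 <= 35: advance i (no swap)
  13 <= 35: swap -> [18, 11, 11, 13, 43, 76, 35]
Place pivot at 4: [18, 11, 11, 13, 35, 76, 43]

Partitioned: [18, 11, 11, 13, 35, 76, 43]


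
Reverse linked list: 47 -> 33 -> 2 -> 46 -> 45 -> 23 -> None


Step 1: curr=47, set curr.next=prev(None) | reversed so far: 47
Step 2: curr=33, set curr.next=prev(47) | reversed so far: 33 -> 47
Step 3: curr=2, set curr.next=prev(33) | reversed so far: 2 -> 33 -> 47
Step 4: curr=46, set curr.next=prev(2) | reversed so far: 46 -> 2 -> 33 -> 47
Step 5: curr=45, set curr.next=prev(46) | reversed so far: 45 -> 46 -> 2 -> 33 -> 47
Step 6: curr=23, set curr.next=prev(45) | reversed so far: 23 -> 45 -> 46 -> 2 -> 33 -> 47

23 -> 45 -> 46 -> 2 -> 33 -> 47 -> None


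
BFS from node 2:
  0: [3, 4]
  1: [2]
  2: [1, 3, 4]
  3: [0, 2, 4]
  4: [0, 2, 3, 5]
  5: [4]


Visit 2, enqueue [1, 3, 4]
Visit 1, enqueue []
Visit 3, enqueue [0]
Visit 4, enqueue [5]
Visit 0, enqueue []
Visit 5, enqueue []

BFS order: [2, 1, 3, 4, 0, 5]


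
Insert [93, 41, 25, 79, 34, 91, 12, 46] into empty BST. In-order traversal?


Insert 93: root
Insert 41: L from 93
Insert 25: L from 93 -> L from 41
Insert 79: L from 93 -> R from 41
Insert 34: L from 93 -> L from 41 -> R from 25
Insert 91: L from 93 -> R from 41 -> R from 79
Insert 12: L from 93 -> L from 41 -> L from 25
Insert 46: L from 93 -> R from 41 -> L from 79

In-order: [12, 25, 34, 41, 46, 79, 91, 93]


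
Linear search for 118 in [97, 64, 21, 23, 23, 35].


i=0: 97!=118
i=1: 64!=118
i=2: 21!=118
i=3: 23!=118
i=4: 23!=118
i=5: 35!=118

Not found, 6 comps


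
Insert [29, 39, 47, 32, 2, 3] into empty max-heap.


Insert 29: [29]
Insert 39: [39, 29]
Insert 47: [47, 29, 39]
Insert 32: [47, 32, 39, 29]
Insert 2: [47, 32, 39, 29, 2]
Insert 3: [47, 32, 39, 29, 2, 3]

Final heap: [47, 32, 39, 29, 2, 3]


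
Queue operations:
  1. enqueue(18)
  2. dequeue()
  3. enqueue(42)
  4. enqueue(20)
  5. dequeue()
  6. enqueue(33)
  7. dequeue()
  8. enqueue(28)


enqueue(18) -> [18]
dequeue()->18, []
enqueue(42) -> [42]
enqueue(20) -> [42, 20]
dequeue()->42, [20]
enqueue(33) -> [20, 33]
dequeue()->20, [33]
enqueue(28) -> [33, 28]

Final queue: [33, 28]


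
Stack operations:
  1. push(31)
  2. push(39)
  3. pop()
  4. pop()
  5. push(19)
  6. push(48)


push(31) -> [31]
push(39) -> [31, 39]
pop()->39, [31]
pop()->31, []
push(19) -> [19]
push(48) -> [19, 48]

Final stack: [19, 48]


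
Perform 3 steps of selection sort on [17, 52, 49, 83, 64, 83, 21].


Initial: [17, 52, 49, 83, 64, 83, 21]
Step 1: min=17 at 0
  Swap: [17, 52, 49, 83, 64, 83, 21]
Step 2: min=21 at 6
  Swap: [17, 21, 49, 83, 64, 83, 52]
Step 3: min=49 at 2
  Swap: [17, 21, 49, 83, 64, 83, 52]

After 3 steps: [17, 21, 49, 83, 64, 83, 52]


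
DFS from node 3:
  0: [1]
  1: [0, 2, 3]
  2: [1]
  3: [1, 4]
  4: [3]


Visit 3, push [4, 1]
Visit 1, push [2, 0]
Visit 0, push []
Visit 2, push []
Visit 4, push []

DFS order: [3, 1, 0, 2, 4]


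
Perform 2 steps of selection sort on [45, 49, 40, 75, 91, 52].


Initial: [45, 49, 40, 75, 91, 52]
Step 1: min=40 at 2
  Swap: [40, 49, 45, 75, 91, 52]
Step 2: min=45 at 2
  Swap: [40, 45, 49, 75, 91, 52]

After 2 steps: [40, 45, 49, 75, 91, 52]


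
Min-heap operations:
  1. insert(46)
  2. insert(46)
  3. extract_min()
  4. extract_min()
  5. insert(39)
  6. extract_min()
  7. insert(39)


insert(46) -> [46]
insert(46) -> [46, 46]
extract_min()->46, [46]
extract_min()->46, []
insert(39) -> [39]
extract_min()->39, []
insert(39) -> [39]

Final heap: [39]


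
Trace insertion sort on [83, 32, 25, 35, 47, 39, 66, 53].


Initial: [83, 32, 25, 35, 47, 39, 66, 53]
Insert 32: [32, 83, 25, 35, 47, 39, 66, 53]
Insert 25: [25, 32, 83, 35, 47, 39, 66, 53]
Insert 35: [25, 32, 35, 83, 47, 39, 66, 53]
Insert 47: [25, 32, 35, 47, 83, 39, 66, 53]
Insert 39: [25, 32, 35, 39, 47, 83, 66, 53]
Insert 66: [25, 32, 35, 39, 47, 66, 83, 53]
Insert 53: [25, 32, 35, 39, 47, 53, 66, 83]

Sorted: [25, 32, 35, 39, 47, 53, 66, 83]


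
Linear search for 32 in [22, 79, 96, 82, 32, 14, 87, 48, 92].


i=0: 22!=32
i=1: 79!=32
i=2: 96!=32
i=3: 82!=32
i=4: 32==32 found!

Found at 4, 5 comps


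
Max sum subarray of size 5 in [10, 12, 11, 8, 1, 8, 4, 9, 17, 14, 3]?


[0:5]: 42
[1:6]: 40
[2:7]: 32
[3:8]: 30
[4:9]: 39
[5:10]: 52
[6:11]: 47

Max: 52 at [5:10]


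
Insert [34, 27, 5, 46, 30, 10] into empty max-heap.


Insert 34: [34]
Insert 27: [34, 27]
Insert 5: [34, 27, 5]
Insert 46: [46, 34, 5, 27]
Insert 30: [46, 34, 5, 27, 30]
Insert 10: [46, 34, 10, 27, 30, 5]

Final heap: [46, 34, 10, 27, 30, 5]


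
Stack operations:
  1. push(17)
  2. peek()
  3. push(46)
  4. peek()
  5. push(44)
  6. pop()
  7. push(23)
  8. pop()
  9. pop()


push(17) -> [17]
peek()->17
push(46) -> [17, 46]
peek()->46
push(44) -> [17, 46, 44]
pop()->44, [17, 46]
push(23) -> [17, 46, 23]
pop()->23, [17, 46]
pop()->46, [17]

Final stack: [17]


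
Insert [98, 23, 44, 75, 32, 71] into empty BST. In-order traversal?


Insert 98: root
Insert 23: L from 98
Insert 44: L from 98 -> R from 23
Insert 75: L from 98 -> R from 23 -> R from 44
Insert 32: L from 98 -> R from 23 -> L from 44
Insert 71: L from 98 -> R from 23 -> R from 44 -> L from 75

In-order: [23, 32, 44, 71, 75, 98]


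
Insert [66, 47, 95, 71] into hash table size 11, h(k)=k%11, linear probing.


Insert 66: h=0 -> slot 0
Insert 47: h=3 -> slot 3
Insert 95: h=7 -> slot 7
Insert 71: h=5 -> slot 5

Table: [66, None, None, 47, None, 71, None, 95, None, None, None]


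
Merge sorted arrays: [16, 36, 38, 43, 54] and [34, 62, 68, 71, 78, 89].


Take 16 from A
Take 34 from B
Take 36 from A
Take 38 from A
Take 43 from A
Take 54 from A

Merged: [16, 34, 36, 38, 43, 54, 62, 68, 71, 78, 89]


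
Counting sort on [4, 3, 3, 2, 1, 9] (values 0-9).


Input: [4, 3, 3, 2, 1, 9]
Counts: [0, 1, 1, 2, 1, 0, 0, 0, 0, 1]

Sorted: [1, 2, 3, 3, 4, 9]


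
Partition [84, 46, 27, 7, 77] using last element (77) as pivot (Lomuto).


Pivot: 77
  46 <= 77: swap -> [46, 84, 27, 7, 77]
  27 <= 77: swap -> [46, 27, 84, 7, 77]
  7 <= 77: swap -> [46, 27, 7, 84, 77]
Place pivot at 3: [46, 27, 7, 77, 84]

Partitioned: [46, 27, 7, 77, 84]


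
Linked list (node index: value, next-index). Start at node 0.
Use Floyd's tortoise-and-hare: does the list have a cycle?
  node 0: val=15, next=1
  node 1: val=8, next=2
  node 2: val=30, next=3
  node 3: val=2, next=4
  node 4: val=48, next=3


Floyd's tortoise (slow, +1) and hare (fast, +2):
  init: slow=0, fast=0
  step 1: slow=1, fast=2
  step 2: slow=2, fast=4
  step 3: slow=3, fast=4
  step 4: slow=4, fast=4
  slow == fast at node 4: cycle detected

Cycle: yes


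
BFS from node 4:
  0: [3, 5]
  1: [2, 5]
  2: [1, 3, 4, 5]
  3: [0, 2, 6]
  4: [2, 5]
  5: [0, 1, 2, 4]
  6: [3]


Visit 4, enqueue [2, 5]
Visit 2, enqueue [1, 3]
Visit 5, enqueue [0]
Visit 1, enqueue []
Visit 3, enqueue [6]
Visit 0, enqueue []
Visit 6, enqueue []

BFS order: [4, 2, 5, 1, 3, 0, 6]


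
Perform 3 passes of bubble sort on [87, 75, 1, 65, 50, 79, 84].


Initial: [87, 75, 1, 65, 50, 79, 84]
Pass 1: [75, 1, 65, 50, 79, 84, 87] (6 swaps)
Pass 2: [1, 65, 50, 75, 79, 84, 87] (3 swaps)
Pass 3: [1, 50, 65, 75, 79, 84, 87] (1 swaps)

After 3 passes: [1, 50, 65, 75, 79, 84, 87]


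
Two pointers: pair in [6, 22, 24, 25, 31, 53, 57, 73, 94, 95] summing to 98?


lo=0(6)+hi=9(95)=101
lo=0(6)+hi=8(94)=100
lo=0(6)+hi=7(73)=79
lo=1(22)+hi=7(73)=95
lo=2(24)+hi=7(73)=97
lo=3(25)+hi=7(73)=98

Yes: 25+73=98


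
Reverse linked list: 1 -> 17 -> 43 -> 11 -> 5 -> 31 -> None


Step 1: curr=1, set curr.next=prev(None) | reversed so far: 1
Step 2: curr=17, set curr.next=prev(1) | reversed so far: 17 -> 1
Step 3: curr=43, set curr.next=prev(17) | reversed so far: 43 -> 17 -> 1
Step 4: curr=11, set curr.next=prev(43) | reversed so far: 11 -> 43 -> 17 -> 1
Step 5: curr=5, set curr.next=prev(11) | reversed so far: 5 -> 11 -> 43 -> 17 -> 1
Step 6: curr=31, set curr.next=prev(5) | reversed so far: 31 -> 5 -> 11 -> 43 -> 17 -> 1

31 -> 5 -> 11 -> 43 -> 17 -> 1 -> None


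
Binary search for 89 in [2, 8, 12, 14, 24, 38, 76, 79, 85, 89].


Step 1: lo=0, hi=9, mid=4, val=24
Step 2: lo=5, hi=9, mid=7, val=79
Step 3: lo=8, hi=9, mid=8, val=85
Step 4: lo=9, hi=9, mid=9, val=89

Found at index 9


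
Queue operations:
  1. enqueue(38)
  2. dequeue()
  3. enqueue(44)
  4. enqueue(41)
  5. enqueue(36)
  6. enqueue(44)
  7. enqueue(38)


enqueue(38) -> [38]
dequeue()->38, []
enqueue(44) -> [44]
enqueue(41) -> [44, 41]
enqueue(36) -> [44, 41, 36]
enqueue(44) -> [44, 41, 36, 44]
enqueue(38) -> [44, 41, 36, 44, 38]

Final queue: [44, 41, 36, 44, 38]


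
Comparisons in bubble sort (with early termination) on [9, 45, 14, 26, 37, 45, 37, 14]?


Algorithm: bubble sort (with early termination)
Input: [9, 45, 14, 26, 37, 45, 37, 14]
Sorted: [9, 14, 14, 26, 37, 37, 45, 45]

27


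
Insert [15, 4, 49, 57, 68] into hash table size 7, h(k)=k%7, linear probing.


Insert 15: h=1 -> slot 1
Insert 4: h=4 -> slot 4
Insert 49: h=0 -> slot 0
Insert 57: h=1, 1 probes -> slot 2
Insert 68: h=5 -> slot 5

Table: [49, 15, 57, None, 4, 68, None]


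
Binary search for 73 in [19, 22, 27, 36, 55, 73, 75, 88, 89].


Step 1: lo=0, hi=8, mid=4, val=55
Step 2: lo=5, hi=8, mid=6, val=75
Step 3: lo=5, hi=5, mid=5, val=73

Found at index 5


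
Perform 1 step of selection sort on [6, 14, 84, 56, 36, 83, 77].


Initial: [6, 14, 84, 56, 36, 83, 77]
Step 1: min=6 at 0
  Swap: [6, 14, 84, 56, 36, 83, 77]

After 1 step: [6, 14, 84, 56, 36, 83, 77]


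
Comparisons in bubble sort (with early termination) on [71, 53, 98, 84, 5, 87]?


Algorithm: bubble sort (with early termination)
Input: [71, 53, 98, 84, 5, 87]
Sorted: [5, 53, 71, 84, 87, 98]

15


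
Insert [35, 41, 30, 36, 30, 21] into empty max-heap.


Insert 35: [35]
Insert 41: [41, 35]
Insert 30: [41, 35, 30]
Insert 36: [41, 36, 30, 35]
Insert 30: [41, 36, 30, 35, 30]
Insert 21: [41, 36, 30, 35, 30, 21]

Final heap: [41, 36, 30, 35, 30, 21]


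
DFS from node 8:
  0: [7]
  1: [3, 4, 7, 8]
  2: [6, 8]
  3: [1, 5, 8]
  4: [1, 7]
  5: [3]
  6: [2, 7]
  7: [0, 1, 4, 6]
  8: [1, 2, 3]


Visit 8, push [3, 2, 1]
Visit 1, push [7, 4, 3]
Visit 3, push [5]
Visit 5, push []
Visit 4, push [7]
Visit 7, push [6, 0]
Visit 0, push []
Visit 6, push [2]
Visit 2, push []

DFS order: [8, 1, 3, 5, 4, 7, 0, 6, 2]


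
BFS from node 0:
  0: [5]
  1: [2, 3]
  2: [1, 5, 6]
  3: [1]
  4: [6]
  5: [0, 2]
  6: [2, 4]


Visit 0, enqueue [5]
Visit 5, enqueue [2]
Visit 2, enqueue [1, 6]
Visit 1, enqueue [3]
Visit 6, enqueue [4]
Visit 3, enqueue []
Visit 4, enqueue []

BFS order: [0, 5, 2, 1, 6, 3, 4]


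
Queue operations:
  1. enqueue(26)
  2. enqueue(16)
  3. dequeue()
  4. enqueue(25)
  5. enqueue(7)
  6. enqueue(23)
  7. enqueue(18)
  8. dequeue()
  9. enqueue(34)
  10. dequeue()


enqueue(26) -> [26]
enqueue(16) -> [26, 16]
dequeue()->26, [16]
enqueue(25) -> [16, 25]
enqueue(7) -> [16, 25, 7]
enqueue(23) -> [16, 25, 7, 23]
enqueue(18) -> [16, 25, 7, 23, 18]
dequeue()->16, [25, 7, 23, 18]
enqueue(34) -> [25, 7, 23, 18, 34]
dequeue()->25, [7, 23, 18, 34]

Final queue: [7, 23, 18, 34]


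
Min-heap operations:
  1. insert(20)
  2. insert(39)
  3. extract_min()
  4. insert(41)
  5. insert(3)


insert(20) -> [20]
insert(39) -> [20, 39]
extract_min()->20, [39]
insert(41) -> [39, 41]
insert(3) -> [3, 41, 39]

Final heap: [3, 41, 39]


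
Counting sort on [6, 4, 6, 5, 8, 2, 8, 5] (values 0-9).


Input: [6, 4, 6, 5, 8, 2, 8, 5]
Counts: [0, 0, 1, 0, 1, 2, 2, 0, 2, 0]

Sorted: [2, 4, 5, 5, 6, 6, 8, 8]


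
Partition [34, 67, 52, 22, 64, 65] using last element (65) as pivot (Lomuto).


Pivot: 65
  34 <= 65: advance i (no swap)
  52 <= 65: swap -> [34, 52, 67, 22, 64, 65]
  22 <= 65: swap -> [34, 52, 22, 67, 64, 65]
  64 <= 65: swap -> [34, 52, 22, 64, 67, 65]
Place pivot at 4: [34, 52, 22, 64, 65, 67]

Partitioned: [34, 52, 22, 64, 65, 67]


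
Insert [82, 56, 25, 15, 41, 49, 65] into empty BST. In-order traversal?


Insert 82: root
Insert 56: L from 82
Insert 25: L from 82 -> L from 56
Insert 15: L from 82 -> L from 56 -> L from 25
Insert 41: L from 82 -> L from 56 -> R from 25
Insert 49: L from 82 -> L from 56 -> R from 25 -> R from 41
Insert 65: L from 82 -> R from 56

In-order: [15, 25, 41, 49, 56, 65, 82]


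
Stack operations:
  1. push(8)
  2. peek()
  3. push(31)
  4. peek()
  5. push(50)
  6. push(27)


push(8) -> [8]
peek()->8
push(31) -> [8, 31]
peek()->31
push(50) -> [8, 31, 50]
push(27) -> [8, 31, 50, 27]

Final stack: [8, 31, 50, 27]


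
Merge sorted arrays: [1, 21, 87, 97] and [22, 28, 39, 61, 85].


Take 1 from A
Take 21 from A
Take 22 from B
Take 28 from B
Take 39 from B
Take 61 from B
Take 85 from B

Merged: [1, 21, 22, 28, 39, 61, 85, 87, 97]


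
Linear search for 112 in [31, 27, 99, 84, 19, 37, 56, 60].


i=0: 31!=112
i=1: 27!=112
i=2: 99!=112
i=3: 84!=112
i=4: 19!=112
i=5: 37!=112
i=6: 56!=112
i=7: 60!=112

Not found, 8 comps


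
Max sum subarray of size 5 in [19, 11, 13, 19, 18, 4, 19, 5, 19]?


[0:5]: 80
[1:6]: 65
[2:7]: 73
[3:8]: 65
[4:9]: 65

Max: 80 at [0:5]


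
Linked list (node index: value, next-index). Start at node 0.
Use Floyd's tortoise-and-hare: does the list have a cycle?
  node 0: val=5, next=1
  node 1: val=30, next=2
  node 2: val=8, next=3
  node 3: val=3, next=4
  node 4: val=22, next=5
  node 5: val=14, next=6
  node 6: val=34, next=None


Floyd's tortoise (slow, +1) and hare (fast, +2):
  init: slow=0, fast=0
  step 1: slow=1, fast=2
  step 2: slow=2, fast=4
  step 3: slow=3, fast=6
  step 4: fast -> None, no cycle

Cycle: no


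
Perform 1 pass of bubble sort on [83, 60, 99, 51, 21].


Initial: [83, 60, 99, 51, 21]
Pass 1: [60, 83, 51, 21, 99] (3 swaps)

After 1 pass: [60, 83, 51, 21, 99]


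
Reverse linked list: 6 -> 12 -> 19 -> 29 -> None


Step 1: curr=6, set curr.next=prev(None) | reversed so far: 6
Step 2: curr=12, set curr.next=prev(6) | reversed so far: 12 -> 6
Step 3: curr=19, set curr.next=prev(12) | reversed so far: 19 -> 12 -> 6
Step 4: curr=29, set curr.next=prev(19) | reversed so far: 29 -> 19 -> 12 -> 6

29 -> 19 -> 12 -> 6 -> None


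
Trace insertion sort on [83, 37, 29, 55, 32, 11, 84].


Initial: [83, 37, 29, 55, 32, 11, 84]
Insert 37: [37, 83, 29, 55, 32, 11, 84]
Insert 29: [29, 37, 83, 55, 32, 11, 84]
Insert 55: [29, 37, 55, 83, 32, 11, 84]
Insert 32: [29, 32, 37, 55, 83, 11, 84]
Insert 11: [11, 29, 32, 37, 55, 83, 84]
Insert 84: [11, 29, 32, 37, 55, 83, 84]

Sorted: [11, 29, 32, 37, 55, 83, 84]


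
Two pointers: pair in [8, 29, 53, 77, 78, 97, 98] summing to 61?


lo=0(8)+hi=6(98)=106
lo=0(8)+hi=5(97)=105
lo=0(8)+hi=4(78)=86
lo=0(8)+hi=3(77)=85
lo=0(8)+hi=2(53)=61

Yes: 8+53=61


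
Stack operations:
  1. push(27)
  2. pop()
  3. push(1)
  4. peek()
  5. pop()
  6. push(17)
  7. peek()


push(27) -> [27]
pop()->27, []
push(1) -> [1]
peek()->1
pop()->1, []
push(17) -> [17]
peek()->17

Final stack: [17]


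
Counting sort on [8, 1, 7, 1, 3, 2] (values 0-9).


Input: [8, 1, 7, 1, 3, 2]
Counts: [0, 2, 1, 1, 0, 0, 0, 1, 1, 0]

Sorted: [1, 1, 2, 3, 7, 8]


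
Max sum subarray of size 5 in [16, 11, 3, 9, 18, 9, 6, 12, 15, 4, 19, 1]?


[0:5]: 57
[1:6]: 50
[2:7]: 45
[3:8]: 54
[4:9]: 60
[5:10]: 46
[6:11]: 56
[7:12]: 51

Max: 60 at [4:9]


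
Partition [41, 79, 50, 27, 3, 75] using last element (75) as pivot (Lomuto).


Pivot: 75
  41 <= 75: advance i (no swap)
  50 <= 75: swap -> [41, 50, 79, 27, 3, 75]
  27 <= 75: swap -> [41, 50, 27, 79, 3, 75]
  3 <= 75: swap -> [41, 50, 27, 3, 79, 75]
Place pivot at 4: [41, 50, 27, 3, 75, 79]

Partitioned: [41, 50, 27, 3, 75, 79]


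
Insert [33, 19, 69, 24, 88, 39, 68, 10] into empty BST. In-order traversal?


Insert 33: root
Insert 19: L from 33
Insert 69: R from 33
Insert 24: L from 33 -> R from 19
Insert 88: R from 33 -> R from 69
Insert 39: R from 33 -> L from 69
Insert 68: R from 33 -> L from 69 -> R from 39
Insert 10: L from 33 -> L from 19

In-order: [10, 19, 24, 33, 39, 68, 69, 88]


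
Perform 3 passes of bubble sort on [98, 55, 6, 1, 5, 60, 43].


Initial: [98, 55, 6, 1, 5, 60, 43]
Pass 1: [55, 6, 1, 5, 60, 43, 98] (6 swaps)
Pass 2: [6, 1, 5, 55, 43, 60, 98] (4 swaps)
Pass 3: [1, 5, 6, 43, 55, 60, 98] (3 swaps)

After 3 passes: [1, 5, 6, 43, 55, 60, 98]


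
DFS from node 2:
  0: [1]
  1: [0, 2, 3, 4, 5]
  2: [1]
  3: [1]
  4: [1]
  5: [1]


Visit 2, push [1]
Visit 1, push [5, 4, 3, 0]
Visit 0, push []
Visit 3, push []
Visit 4, push []
Visit 5, push []

DFS order: [2, 1, 0, 3, 4, 5]


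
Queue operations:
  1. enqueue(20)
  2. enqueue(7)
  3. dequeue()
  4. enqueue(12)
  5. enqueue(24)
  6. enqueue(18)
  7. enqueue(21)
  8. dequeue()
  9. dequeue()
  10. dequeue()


enqueue(20) -> [20]
enqueue(7) -> [20, 7]
dequeue()->20, [7]
enqueue(12) -> [7, 12]
enqueue(24) -> [7, 12, 24]
enqueue(18) -> [7, 12, 24, 18]
enqueue(21) -> [7, 12, 24, 18, 21]
dequeue()->7, [12, 24, 18, 21]
dequeue()->12, [24, 18, 21]
dequeue()->24, [18, 21]

Final queue: [18, 21]


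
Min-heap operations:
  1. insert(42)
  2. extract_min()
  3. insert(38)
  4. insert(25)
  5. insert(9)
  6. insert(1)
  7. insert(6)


insert(42) -> [42]
extract_min()->42, []
insert(38) -> [38]
insert(25) -> [25, 38]
insert(9) -> [9, 38, 25]
insert(1) -> [1, 9, 25, 38]
insert(6) -> [1, 6, 25, 38, 9]

Final heap: [1, 6, 25, 38, 9]


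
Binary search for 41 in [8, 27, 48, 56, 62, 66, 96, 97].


Step 1: lo=0, hi=7, mid=3, val=56
Step 2: lo=0, hi=2, mid=1, val=27
Step 3: lo=2, hi=2, mid=2, val=48

Not found


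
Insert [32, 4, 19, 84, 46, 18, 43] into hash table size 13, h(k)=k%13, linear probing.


Insert 32: h=6 -> slot 6
Insert 4: h=4 -> slot 4
Insert 19: h=6, 1 probes -> slot 7
Insert 84: h=6, 2 probes -> slot 8
Insert 46: h=7, 2 probes -> slot 9
Insert 18: h=5 -> slot 5
Insert 43: h=4, 6 probes -> slot 10

Table: [None, None, None, None, 4, 18, 32, 19, 84, 46, 43, None, None]


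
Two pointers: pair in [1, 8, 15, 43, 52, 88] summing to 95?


lo=0(1)+hi=5(88)=89
lo=1(8)+hi=5(88)=96
lo=1(8)+hi=4(52)=60
lo=2(15)+hi=4(52)=67
lo=3(43)+hi=4(52)=95

Yes: 43+52=95


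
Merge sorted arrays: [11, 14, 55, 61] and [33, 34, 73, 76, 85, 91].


Take 11 from A
Take 14 from A
Take 33 from B
Take 34 from B
Take 55 from A
Take 61 from A

Merged: [11, 14, 33, 34, 55, 61, 73, 76, 85, 91]


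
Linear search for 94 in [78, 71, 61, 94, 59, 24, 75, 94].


i=0: 78!=94
i=1: 71!=94
i=2: 61!=94
i=3: 94==94 found!

Found at 3, 4 comps


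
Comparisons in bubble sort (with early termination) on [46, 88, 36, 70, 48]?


Algorithm: bubble sort (with early termination)
Input: [46, 88, 36, 70, 48]
Sorted: [36, 46, 48, 70, 88]

9


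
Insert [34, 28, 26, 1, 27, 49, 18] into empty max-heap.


Insert 34: [34]
Insert 28: [34, 28]
Insert 26: [34, 28, 26]
Insert 1: [34, 28, 26, 1]
Insert 27: [34, 28, 26, 1, 27]
Insert 49: [49, 28, 34, 1, 27, 26]
Insert 18: [49, 28, 34, 1, 27, 26, 18]

Final heap: [49, 28, 34, 1, 27, 26, 18]


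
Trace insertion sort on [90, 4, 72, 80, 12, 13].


Initial: [90, 4, 72, 80, 12, 13]
Insert 4: [4, 90, 72, 80, 12, 13]
Insert 72: [4, 72, 90, 80, 12, 13]
Insert 80: [4, 72, 80, 90, 12, 13]
Insert 12: [4, 12, 72, 80, 90, 13]
Insert 13: [4, 12, 13, 72, 80, 90]

Sorted: [4, 12, 13, 72, 80, 90]


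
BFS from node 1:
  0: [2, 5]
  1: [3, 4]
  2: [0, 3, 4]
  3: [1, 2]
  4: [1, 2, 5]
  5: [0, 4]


Visit 1, enqueue [3, 4]
Visit 3, enqueue [2]
Visit 4, enqueue [5]
Visit 2, enqueue [0]
Visit 5, enqueue []
Visit 0, enqueue []

BFS order: [1, 3, 4, 2, 5, 0]


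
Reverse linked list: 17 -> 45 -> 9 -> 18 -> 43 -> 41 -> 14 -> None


Step 1: curr=17, set curr.next=prev(None) | reversed so far: 17
Step 2: curr=45, set curr.next=prev(17) | reversed so far: 45 -> 17
Step 3: curr=9, set curr.next=prev(45) | reversed so far: 9 -> 45 -> 17
Step 4: curr=18, set curr.next=prev(9) | reversed so far: 18 -> 9 -> 45 -> 17
Step 5: curr=43, set curr.next=prev(18) | reversed so far: 43 -> 18 -> 9 -> 45 -> 17
Step 6: curr=41, set curr.next=prev(43) | reversed so far: 41 -> 43 -> 18 -> 9 -> 45 -> 17
Step 7: curr=14, set curr.next=prev(41) | reversed so far: 14 -> 41 -> 43 -> 18 -> 9 -> 45 -> 17

14 -> 41 -> 43 -> 18 -> 9 -> 45 -> 17 -> None


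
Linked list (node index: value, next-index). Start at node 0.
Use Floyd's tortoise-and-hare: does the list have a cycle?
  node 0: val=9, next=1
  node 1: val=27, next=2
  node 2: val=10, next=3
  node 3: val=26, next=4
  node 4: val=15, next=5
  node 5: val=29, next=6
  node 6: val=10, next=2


Floyd's tortoise (slow, +1) and hare (fast, +2):
  init: slow=0, fast=0
  step 1: slow=1, fast=2
  step 2: slow=2, fast=4
  step 3: slow=3, fast=6
  step 4: slow=4, fast=3
  step 5: slow=5, fast=5
  slow == fast at node 5: cycle detected

Cycle: yes


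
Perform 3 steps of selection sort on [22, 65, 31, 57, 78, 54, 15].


Initial: [22, 65, 31, 57, 78, 54, 15]
Step 1: min=15 at 6
  Swap: [15, 65, 31, 57, 78, 54, 22]
Step 2: min=22 at 6
  Swap: [15, 22, 31, 57, 78, 54, 65]
Step 3: min=31 at 2
  Swap: [15, 22, 31, 57, 78, 54, 65]

After 3 steps: [15, 22, 31, 57, 78, 54, 65]


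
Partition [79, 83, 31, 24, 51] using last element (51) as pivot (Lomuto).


Pivot: 51
  31 <= 51: swap -> [31, 83, 79, 24, 51]
  24 <= 51: swap -> [31, 24, 79, 83, 51]
Place pivot at 2: [31, 24, 51, 83, 79]

Partitioned: [31, 24, 51, 83, 79]


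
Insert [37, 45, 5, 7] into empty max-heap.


Insert 37: [37]
Insert 45: [45, 37]
Insert 5: [45, 37, 5]
Insert 7: [45, 37, 5, 7]

Final heap: [45, 37, 5, 7]


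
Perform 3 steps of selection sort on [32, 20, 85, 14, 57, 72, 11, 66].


Initial: [32, 20, 85, 14, 57, 72, 11, 66]
Step 1: min=11 at 6
  Swap: [11, 20, 85, 14, 57, 72, 32, 66]
Step 2: min=14 at 3
  Swap: [11, 14, 85, 20, 57, 72, 32, 66]
Step 3: min=20 at 3
  Swap: [11, 14, 20, 85, 57, 72, 32, 66]

After 3 steps: [11, 14, 20, 85, 57, 72, 32, 66]


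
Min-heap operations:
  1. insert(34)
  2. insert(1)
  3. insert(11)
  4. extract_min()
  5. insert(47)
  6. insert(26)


insert(34) -> [34]
insert(1) -> [1, 34]
insert(11) -> [1, 34, 11]
extract_min()->1, [11, 34]
insert(47) -> [11, 34, 47]
insert(26) -> [11, 26, 47, 34]

Final heap: [11, 26, 47, 34]


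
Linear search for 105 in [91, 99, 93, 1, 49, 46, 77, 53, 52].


i=0: 91!=105
i=1: 99!=105
i=2: 93!=105
i=3: 1!=105
i=4: 49!=105
i=5: 46!=105
i=6: 77!=105
i=7: 53!=105
i=8: 52!=105

Not found, 9 comps


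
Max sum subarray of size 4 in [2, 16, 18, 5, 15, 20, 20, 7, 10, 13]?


[0:4]: 41
[1:5]: 54
[2:6]: 58
[3:7]: 60
[4:8]: 62
[5:9]: 57
[6:10]: 50

Max: 62 at [4:8]


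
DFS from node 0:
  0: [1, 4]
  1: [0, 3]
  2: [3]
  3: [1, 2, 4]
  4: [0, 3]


Visit 0, push [4, 1]
Visit 1, push [3]
Visit 3, push [4, 2]
Visit 2, push []
Visit 4, push []

DFS order: [0, 1, 3, 2, 4]


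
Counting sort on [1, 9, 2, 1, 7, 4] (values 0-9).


Input: [1, 9, 2, 1, 7, 4]
Counts: [0, 2, 1, 0, 1, 0, 0, 1, 0, 1]

Sorted: [1, 1, 2, 4, 7, 9]


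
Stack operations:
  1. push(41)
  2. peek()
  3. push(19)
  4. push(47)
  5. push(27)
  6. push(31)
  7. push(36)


push(41) -> [41]
peek()->41
push(19) -> [41, 19]
push(47) -> [41, 19, 47]
push(27) -> [41, 19, 47, 27]
push(31) -> [41, 19, 47, 27, 31]
push(36) -> [41, 19, 47, 27, 31, 36]

Final stack: [41, 19, 47, 27, 31, 36]


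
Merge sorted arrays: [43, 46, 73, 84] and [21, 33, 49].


Take 21 from B
Take 33 from B
Take 43 from A
Take 46 from A
Take 49 from B

Merged: [21, 33, 43, 46, 49, 73, 84]


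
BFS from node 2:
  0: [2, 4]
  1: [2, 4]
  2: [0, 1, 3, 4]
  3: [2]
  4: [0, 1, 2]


Visit 2, enqueue [0, 1, 3, 4]
Visit 0, enqueue []
Visit 1, enqueue []
Visit 3, enqueue []
Visit 4, enqueue []

BFS order: [2, 0, 1, 3, 4]


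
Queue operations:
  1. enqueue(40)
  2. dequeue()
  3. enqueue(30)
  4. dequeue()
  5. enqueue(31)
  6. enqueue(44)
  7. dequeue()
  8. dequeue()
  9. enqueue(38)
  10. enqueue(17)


enqueue(40) -> [40]
dequeue()->40, []
enqueue(30) -> [30]
dequeue()->30, []
enqueue(31) -> [31]
enqueue(44) -> [31, 44]
dequeue()->31, [44]
dequeue()->44, []
enqueue(38) -> [38]
enqueue(17) -> [38, 17]

Final queue: [38, 17]


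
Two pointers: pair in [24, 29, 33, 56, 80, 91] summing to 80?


lo=0(24)+hi=5(91)=115
lo=0(24)+hi=4(80)=104
lo=0(24)+hi=3(56)=80

Yes: 24+56=80


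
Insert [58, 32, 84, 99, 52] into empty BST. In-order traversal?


Insert 58: root
Insert 32: L from 58
Insert 84: R from 58
Insert 99: R from 58 -> R from 84
Insert 52: L from 58 -> R from 32

In-order: [32, 52, 58, 84, 99]


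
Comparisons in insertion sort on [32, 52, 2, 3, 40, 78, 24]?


Algorithm: insertion sort
Input: [32, 52, 2, 3, 40, 78, 24]
Sorted: [2, 3, 24, 32, 40, 52, 78]

14


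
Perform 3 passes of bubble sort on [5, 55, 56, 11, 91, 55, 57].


Initial: [5, 55, 56, 11, 91, 55, 57]
Pass 1: [5, 55, 11, 56, 55, 57, 91] (3 swaps)
Pass 2: [5, 11, 55, 55, 56, 57, 91] (2 swaps)
Pass 3: [5, 11, 55, 55, 56, 57, 91] (0 swaps)

After 3 passes: [5, 11, 55, 55, 56, 57, 91]


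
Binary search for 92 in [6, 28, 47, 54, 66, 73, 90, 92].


Step 1: lo=0, hi=7, mid=3, val=54
Step 2: lo=4, hi=7, mid=5, val=73
Step 3: lo=6, hi=7, mid=6, val=90
Step 4: lo=7, hi=7, mid=7, val=92

Found at index 7


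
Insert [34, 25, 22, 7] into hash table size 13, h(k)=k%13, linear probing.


Insert 34: h=8 -> slot 8
Insert 25: h=12 -> slot 12
Insert 22: h=9 -> slot 9
Insert 7: h=7 -> slot 7

Table: [None, None, None, None, None, None, None, 7, 34, 22, None, None, 25]


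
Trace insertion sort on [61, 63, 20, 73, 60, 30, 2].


Initial: [61, 63, 20, 73, 60, 30, 2]
Insert 63: [61, 63, 20, 73, 60, 30, 2]
Insert 20: [20, 61, 63, 73, 60, 30, 2]
Insert 73: [20, 61, 63, 73, 60, 30, 2]
Insert 60: [20, 60, 61, 63, 73, 30, 2]
Insert 30: [20, 30, 60, 61, 63, 73, 2]
Insert 2: [2, 20, 30, 60, 61, 63, 73]

Sorted: [2, 20, 30, 60, 61, 63, 73]


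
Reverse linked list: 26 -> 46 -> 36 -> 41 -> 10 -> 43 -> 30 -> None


Step 1: curr=26, set curr.next=prev(None) | reversed so far: 26
Step 2: curr=46, set curr.next=prev(26) | reversed so far: 46 -> 26
Step 3: curr=36, set curr.next=prev(46) | reversed so far: 36 -> 46 -> 26
Step 4: curr=41, set curr.next=prev(36) | reversed so far: 41 -> 36 -> 46 -> 26
Step 5: curr=10, set curr.next=prev(41) | reversed so far: 10 -> 41 -> 36 -> 46 -> 26
Step 6: curr=43, set curr.next=prev(10) | reversed so far: 43 -> 10 -> 41 -> 36 -> 46 -> 26
Step 7: curr=30, set curr.next=prev(43) | reversed so far: 30 -> 43 -> 10 -> 41 -> 36 -> 46 -> 26

30 -> 43 -> 10 -> 41 -> 36 -> 46 -> 26 -> None


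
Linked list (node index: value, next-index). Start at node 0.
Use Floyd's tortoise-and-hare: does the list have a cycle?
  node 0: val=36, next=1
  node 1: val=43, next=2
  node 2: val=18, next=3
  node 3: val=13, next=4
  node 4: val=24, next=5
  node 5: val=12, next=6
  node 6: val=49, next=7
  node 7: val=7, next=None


Floyd's tortoise (slow, +1) and hare (fast, +2):
  init: slow=0, fast=0
  step 1: slow=1, fast=2
  step 2: slow=2, fast=4
  step 3: slow=3, fast=6
  step 4: fast 6->7->None, no cycle

Cycle: no


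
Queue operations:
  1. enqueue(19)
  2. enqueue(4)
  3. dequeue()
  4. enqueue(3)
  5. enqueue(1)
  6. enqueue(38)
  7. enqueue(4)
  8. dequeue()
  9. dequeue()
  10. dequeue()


enqueue(19) -> [19]
enqueue(4) -> [19, 4]
dequeue()->19, [4]
enqueue(3) -> [4, 3]
enqueue(1) -> [4, 3, 1]
enqueue(38) -> [4, 3, 1, 38]
enqueue(4) -> [4, 3, 1, 38, 4]
dequeue()->4, [3, 1, 38, 4]
dequeue()->3, [1, 38, 4]
dequeue()->1, [38, 4]

Final queue: [38, 4]


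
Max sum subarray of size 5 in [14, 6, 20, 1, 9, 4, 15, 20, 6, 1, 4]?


[0:5]: 50
[1:6]: 40
[2:7]: 49
[3:8]: 49
[4:9]: 54
[5:10]: 46
[6:11]: 46

Max: 54 at [4:9]


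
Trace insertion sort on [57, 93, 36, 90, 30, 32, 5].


Initial: [57, 93, 36, 90, 30, 32, 5]
Insert 93: [57, 93, 36, 90, 30, 32, 5]
Insert 36: [36, 57, 93, 90, 30, 32, 5]
Insert 90: [36, 57, 90, 93, 30, 32, 5]
Insert 30: [30, 36, 57, 90, 93, 32, 5]
Insert 32: [30, 32, 36, 57, 90, 93, 5]
Insert 5: [5, 30, 32, 36, 57, 90, 93]

Sorted: [5, 30, 32, 36, 57, 90, 93]


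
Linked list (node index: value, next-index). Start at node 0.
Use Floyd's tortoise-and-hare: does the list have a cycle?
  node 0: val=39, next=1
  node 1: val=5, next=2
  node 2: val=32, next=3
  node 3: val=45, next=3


Floyd's tortoise (slow, +1) and hare (fast, +2):
  init: slow=0, fast=0
  step 1: slow=1, fast=2
  step 2: slow=2, fast=3
  step 3: slow=3, fast=3
  slow == fast at node 3: cycle detected

Cycle: yes


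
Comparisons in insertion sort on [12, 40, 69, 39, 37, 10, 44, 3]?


Algorithm: insertion sort
Input: [12, 40, 69, 39, 37, 10, 44, 3]
Sorted: [3, 10, 12, 37, 39, 40, 44, 69]

23


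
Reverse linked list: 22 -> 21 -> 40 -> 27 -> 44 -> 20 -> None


Step 1: curr=22, set curr.next=prev(None) | reversed so far: 22
Step 2: curr=21, set curr.next=prev(22) | reversed so far: 21 -> 22
Step 3: curr=40, set curr.next=prev(21) | reversed so far: 40 -> 21 -> 22
Step 4: curr=27, set curr.next=prev(40) | reversed so far: 27 -> 40 -> 21 -> 22
Step 5: curr=44, set curr.next=prev(27) | reversed so far: 44 -> 27 -> 40 -> 21 -> 22
Step 6: curr=20, set curr.next=prev(44) | reversed so far: 20 -> 44 -> 27 -> 40 -> 21 -> 22

20 -> 44 -> 27 -> 40 -> 21 -> 22 -> None


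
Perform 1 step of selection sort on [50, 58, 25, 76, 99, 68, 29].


Initial: [50, 58, 25, 76, 99, 68, 29]
Step 1: min=25 at 2
  Swap: [25, 58, 50, 76, 99, 68, 29]

After 1 step: [25, 58, 50, 76, 99, 68, 29]


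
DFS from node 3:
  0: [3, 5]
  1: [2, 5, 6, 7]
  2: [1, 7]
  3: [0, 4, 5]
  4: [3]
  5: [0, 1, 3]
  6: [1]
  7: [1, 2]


Visit 3, push [5, 4, 0]
Visit 0, push [5]
Visit 5, push [1]
Visit 1, push [7, 6, 2]
Visit 2, push [7]
Visit 7, push []
Visit 6, push []
Visit 4, push []

DFS order: [3, 0, 5, 1, 2, 7, 6, 4]


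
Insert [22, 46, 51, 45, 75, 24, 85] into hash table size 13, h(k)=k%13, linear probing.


Insert 22: h=9 -> slot 9
Insert 46: h=7 -> slot 7
Insert 51: h=12 -> slot 12
Insert 45: h=6 -> slot 6
Insert 75: h=10 -> slot 10
Insert 24: h=11 -> slot 11
Insert 85: h=7, 1 probes -> slot 8

Table: [None, None, None, None, None, None, 45, 46, 85, 22, 75, 24, 51]


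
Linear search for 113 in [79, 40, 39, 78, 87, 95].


i=0: 79!=113
i=1: 40!=113
i=2: 39!=113
i=3: 78!=113
i=4: 87!=113
i=5: 95!=113

Not found, 6 comps


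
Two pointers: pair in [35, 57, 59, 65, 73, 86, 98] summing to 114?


lo=0(35)+hi=6(98)=133
lo=0(35)+hi=5(86)=121
lo=0(35)+hi=4(73)=108
lo=1(57)+hi=4(73)=130
lo=1(57)+hi=3(65)=122
lo=1(57)+hi=2(59)=116

No pair found


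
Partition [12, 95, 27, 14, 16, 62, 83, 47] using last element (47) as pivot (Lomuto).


Pivot: 47
  12 <= 47: advance i (no swap)
  27 <= 47: swap -> [12, 27, 95, 14, 16, 62, 83, 47]
  14 <= 47: swap -> [12, 27, 14, 95, 16, 62, 83, 47]
  16 <= 47: swap -> [12, 27, 14, 16, 95, 62, 83, 47]
Place pivot at 4: [12, 27, 14, 16, 47, 62, 83, 95]

Partitioned: [12, 27, 14, 16, 47, 62, 83, 95]


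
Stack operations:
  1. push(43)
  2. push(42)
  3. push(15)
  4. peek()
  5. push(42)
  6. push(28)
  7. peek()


push(43) -> [43]
push(42) -> [43, 42]
push(15) -> [43, 42, 15]
peek()->15
push(42) -> [43, 42, 15, 42]
push(28) -> [43, 42, 15, 42, 28]
peek()->28

Final stack: [43, 42, 15, 42, 28]


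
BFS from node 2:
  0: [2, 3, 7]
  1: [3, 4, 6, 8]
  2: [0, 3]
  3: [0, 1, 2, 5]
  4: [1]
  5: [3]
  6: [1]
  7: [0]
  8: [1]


Visit 2, enqueue [0, 3]
Visit 0, enqueue [7]
Visit 3, enqueue [1, 5]
Visit 7, enqueue []
Visit 1, enqueue [4, 6, 8]
Visit 5, enqueue []
Visit 4, enqueue []
Visit 6, enqueue []
Visit 8, enqueue []

BFS order: [2, 0, 3, 7, 1, 5, 4, 6, 8]


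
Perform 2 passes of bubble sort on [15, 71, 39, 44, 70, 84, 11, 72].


Initial: [15, 71, 39, 44, 70, 84, 11, 72]
Pass 1: [15, 39, 44, 70, 71, 11, 72, 84] (5 swaps)
Pass 2: [15, 39, 44, 70, 11, 71, 72, 84] (1 swaps)

After 2 passes: [15, 39, 44, 70, 11, 71, 72, 84]


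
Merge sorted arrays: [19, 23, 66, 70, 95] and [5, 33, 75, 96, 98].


Take 5 from B
Take 19 from A
Take 23 from A
Take 33 from B
Take 66 from A
Take 70 from A
Take 75 from B
Take 95 from A

Merged: [5, 19, 23, 33, 66, 70, 75, 95, 96, 98]


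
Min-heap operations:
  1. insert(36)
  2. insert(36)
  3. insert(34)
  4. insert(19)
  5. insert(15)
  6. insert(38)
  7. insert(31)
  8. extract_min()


insert(36) -> [36]
insert(36) -> [36, 36]
insert(34) -> [34, 36, 36]
insert(19) -> [19, 34, 36, 36]
insert(15) -> [15, 19, 36, 36, 34]
insert(38) -> [15, 19, 36, 36, 34, 38]
insert(31) -> [15, 19, 31, 36, 34, 38, 36]
extract_min()->15, [19, 34, 31, 36, 36, 38]

Final heap: [19, 34, 31, 36, 36, 38]


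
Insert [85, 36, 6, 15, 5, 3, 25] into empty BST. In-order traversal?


Insert 85: root
Insert 36: L from 85
Insert 6: L from 85 -> L from 36
Insert 15: L from 85 -> L from 36 -> R from 6
Insert 5: L from 85 -> L from 36 -> L from 6
Insert 3: L from 85 -> L from 36 -> L from 6 -> L from 5
Insert 25: L from 85 -> L from 36 -> R from 6 -> R from 15

In-order: [3, 5, 6, 15, 25, 36, 85]
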